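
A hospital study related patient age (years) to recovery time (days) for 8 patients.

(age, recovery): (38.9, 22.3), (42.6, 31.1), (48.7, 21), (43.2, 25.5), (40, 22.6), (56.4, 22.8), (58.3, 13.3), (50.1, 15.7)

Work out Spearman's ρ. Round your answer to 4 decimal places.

Rank age: 1, 3, 5, 4, 2, 7, 8, 6
Rank recovery: 4, 8, 3, 7, 5, 6, 1, 2
d = rank(age) − rank(recovery): -3, -5, 2, -3, -3, 1, 7, 4; Σd² = 122
ρ = 1 − 6Σd² / [n(n²−1)] = 1 − 6×122 / (8×63) = 1 − 732/504 ≈ -0.4524

-0.4524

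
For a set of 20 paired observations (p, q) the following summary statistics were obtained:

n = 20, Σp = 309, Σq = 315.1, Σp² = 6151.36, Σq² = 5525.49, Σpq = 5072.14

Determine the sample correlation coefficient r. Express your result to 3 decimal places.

r = (nΣpq − ΣpΣq) / √[(nΣp² − (Σp)²)(nΣq² − (Σq)²)]
Numerator: 20×5072.14 − 309×315.1 = 4076.9
Denominator: √[(123027.2 − 95481)(110509.8 − 99288.01)] = √[27546.2 × 11221.79] = 17581.7426
r = 4076.9 / 17581.7426 ≈ 0.232

0.232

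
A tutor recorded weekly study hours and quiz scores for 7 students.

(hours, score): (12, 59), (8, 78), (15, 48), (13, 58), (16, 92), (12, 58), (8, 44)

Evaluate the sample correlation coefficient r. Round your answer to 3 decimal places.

0.260

n = 7, Σx = 84, Σy = 437, Σx² = 1066, Σy² = 28997, Σxy = 5326
nΣxy − ΣxΣy = 37282 − 36708 = 574
nΣx² − (Σx)² = 7462 − 7056 = 406; nΣy² − (Σy)² = 202979 − 190969 = 12010
r = 574 / √(406 × 12010) = 574 / 2208.1802 ≈ 0.260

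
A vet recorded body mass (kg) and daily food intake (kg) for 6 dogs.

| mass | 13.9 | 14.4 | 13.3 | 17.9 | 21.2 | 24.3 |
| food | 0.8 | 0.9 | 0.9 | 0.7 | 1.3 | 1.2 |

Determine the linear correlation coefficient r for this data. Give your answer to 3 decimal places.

n = 6, Σx = 105, Σy = 5.8, Σx² = 1937.8, Σy² = 5.88, Σxy = 105.3
nΣxy − ΣxΣy = 631.8 − 609 = 22.8
nΣx² − (Σx)² = 11626.8 − 11025 = 601.8; nΣy² − (Σy)² = 35.28 − 33.64 = 1.64
r = 22.8 / √(601.8 × 1.64) = 22.8 / 31.4158 ≈ 0.726

0.726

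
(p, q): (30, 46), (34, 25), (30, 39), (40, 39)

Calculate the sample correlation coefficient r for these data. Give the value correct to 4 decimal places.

n = 4, Σp = 134, Σq = 149, Σp² = 4556, Σq² = 5783, Σpq = 4960
nΣpq − ΣpΣq = 19840 − 19966 = -126
nΣp² − (Σp)² = 18224 − 17956 = 268; nΣq² − (Σq)² = 23132 − 22201 = 931
r = -126 / √(268 × 931) = -126 / 499.5078 ≈ -0.2522

-0.2522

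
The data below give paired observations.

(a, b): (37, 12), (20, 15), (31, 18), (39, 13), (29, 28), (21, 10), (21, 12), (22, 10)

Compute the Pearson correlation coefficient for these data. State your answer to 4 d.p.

n = 8, Σa = 220, Σb = 118, Σa² = 6458, Σb² = 1990, Σab = 3303
nΣab − ΣaΣb = 26424 − 25960 = 464
nΣa² − (Σa)² = 51664 − 48400 = 3264; nΣb² − (Σb)² = 15920 − 13924 = 1996
r = 464 / √(3264 × 1996) = 464 / 2552.4388 ≈ 0.1818

0.1818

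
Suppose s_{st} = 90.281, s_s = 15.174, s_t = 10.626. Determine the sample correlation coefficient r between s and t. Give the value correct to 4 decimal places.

r = Cov(s,t) / (s_s · s_t) = 90.281 / (15.174 × 10.626)
  = 90.281 / 161.2389 ≈ 0.5599

0.5599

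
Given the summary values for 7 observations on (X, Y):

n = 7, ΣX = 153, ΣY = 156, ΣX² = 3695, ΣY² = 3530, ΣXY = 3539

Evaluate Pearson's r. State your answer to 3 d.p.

r = (nΣXY − ΣXΣY) / √[(nΣX² − (ΣX)²)(nΣY² − (ΣY)²)]
Numerator: 7×3539 − 153×156 = 905
Denominator: √[(25865 − 23409)(24710 − 24336)] = √[2456 × 374] = 958.4070
r = 905 / 958.4070 ≈ 0.944

0.944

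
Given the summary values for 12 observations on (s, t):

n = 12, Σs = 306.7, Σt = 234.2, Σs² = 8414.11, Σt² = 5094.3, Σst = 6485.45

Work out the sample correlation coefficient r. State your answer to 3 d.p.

r = (nΣst − ΣsΣt) / √[(nΣs² − (Σs)²)(nΣt² − (Σt)²)]
Numerator: 12×6485.45 − 306.7×234.2 = 5996.26
Denominator: √[(100969.32 − 94064.89)(61131.6 − 54849.64)] = √[6904.43 × 6281.96] = 6585.8449
r = 5996.26 / 6585.8449 ≈ 0.910

0.910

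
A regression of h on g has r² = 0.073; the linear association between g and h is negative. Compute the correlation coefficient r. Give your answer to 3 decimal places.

|r| = √0.073 = 0.270
The association is negative, so r = −0.270.

-0.270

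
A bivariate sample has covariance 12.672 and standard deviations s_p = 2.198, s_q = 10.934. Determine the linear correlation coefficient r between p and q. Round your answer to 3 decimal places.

0.527

r = Cov(p,q) / (s_p · s_q) = 12.672 / (2.198 × 10.934)
  = 12.672 / 24.0329 ≈ 0.527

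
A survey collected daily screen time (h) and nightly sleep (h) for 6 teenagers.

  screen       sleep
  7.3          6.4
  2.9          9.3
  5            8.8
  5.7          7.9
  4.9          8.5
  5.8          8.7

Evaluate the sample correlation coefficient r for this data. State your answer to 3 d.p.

-0.868

n = 6, Σx = 31.6, Σy = 49.6, Σx² = 176.84, Σy² = 415.24, Σxy = 254.83
nΣxy − ΣxΣy = 1528.98 − 1567.36 = -38.38
nΣx² − (Σx)² = 1061.04 − 998.56 = 62.48; nΣy² − (Σy)² = 2491.44 − 2460.16 = 31.28
r = -38.38 / √(62.48 × 31.28) = -38.38 / 44.2083 ≈ -0.868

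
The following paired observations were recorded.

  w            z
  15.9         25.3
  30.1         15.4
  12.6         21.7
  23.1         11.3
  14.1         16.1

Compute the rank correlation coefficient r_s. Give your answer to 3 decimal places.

-0.600

Rank w: 3, 5, 1, 4, 2
Rank z: 5, 2, 4, 1, 3
d = rank(w) − rank(z): -2, 3, -3, 3, -1; Σd² = 32
ρ = 1 − 6Σd² / [n(n²−1)] = 1 − 6×32 / (5×24) = 1 − 192/120 ≈ -0.600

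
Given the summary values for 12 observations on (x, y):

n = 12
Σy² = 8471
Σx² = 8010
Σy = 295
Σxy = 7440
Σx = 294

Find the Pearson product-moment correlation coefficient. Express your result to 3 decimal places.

r = (nΣxy − ΣxΣy) / √[(nΣx² − (Σx)²)(nΣy² − (Σy)²)]
Numerator: 12×7440 − 294×295 = 2550
Denominator: √[(96120 − 86436)(101652 − 87025)] = √[9684 × 14627] = 11901.5910
r = 2550 / 11901.5910 ≈ 0.214

0.214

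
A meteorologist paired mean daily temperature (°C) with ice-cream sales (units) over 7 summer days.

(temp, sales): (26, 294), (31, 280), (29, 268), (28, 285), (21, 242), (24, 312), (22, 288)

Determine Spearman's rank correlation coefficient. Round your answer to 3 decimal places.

-0.107

Rank temp: 4, 7, 6, 5, 1, 3, 2
Rank sales: 6, 3, 2, 4, 1, 7, 5
d = rank(temp) − rank(sales): -2, 4, 4, 1, 0, -4, -3; Σd² = 62
ρ = 1 − 6Σd² / [n(n²−1)] = 1 − 6×62 / (7×48) = 1 − 372/336 ≈ -0.107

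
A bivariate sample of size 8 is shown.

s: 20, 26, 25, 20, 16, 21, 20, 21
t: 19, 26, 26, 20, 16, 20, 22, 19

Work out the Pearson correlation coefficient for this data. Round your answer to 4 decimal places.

n = 8, Σs = 169, Σt = 168, Σs² = 3639, Σt² = 3614, Σst = 3621
nΣst − ΣsΣt = 28968 − 28392 = 576
nΣs² − (Σs)² = 29112 − 28561 = 551; nΣt² − (Σt)² = 28912 − 28224 = 688
r = 576 / √(551 × 688) = 576 / 615.7012 ≈ 0.9355

0.9355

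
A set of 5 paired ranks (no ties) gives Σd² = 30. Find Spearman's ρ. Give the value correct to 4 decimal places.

ρ = 1 − 6Σd² / [n(n²−1)] = 1 − 6×30 / (5×24)
  = 1 − 180/120 = 1 − 1.50000 ≈ -0.5000

-0.5000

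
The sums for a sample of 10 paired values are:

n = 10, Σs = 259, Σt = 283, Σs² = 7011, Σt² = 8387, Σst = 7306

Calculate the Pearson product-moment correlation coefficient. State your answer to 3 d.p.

r = (nΣst − ΣsΣt) / √[(nΣs² − (Σs)²)(nΣt² − (Σt)²)]
Numerator: 10×7306 − 259×283 = -237
Denominator: √[(70110 − 67081)(83870 − 80089)] = √[3029 × 3781] = 3384.1763
r = -237 / 3384.1763 ≈ -0.070

-0.070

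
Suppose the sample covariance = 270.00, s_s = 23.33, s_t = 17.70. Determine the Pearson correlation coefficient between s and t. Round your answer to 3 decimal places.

r = Cov(s,t) / (s_s · s_t) = 270.00 / (23.33 × 17.70)
  = 270.00 / 412.9410 ≈ 0.654

0.654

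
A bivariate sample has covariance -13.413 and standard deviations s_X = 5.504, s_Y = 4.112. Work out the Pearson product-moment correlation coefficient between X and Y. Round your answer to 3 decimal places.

-0.593

r = Cov(X,Y) / (s_X · s_Y) = -13.413 / (5.504 × 4.112)
  = -13.413 / 22.6324 ≈ -0.593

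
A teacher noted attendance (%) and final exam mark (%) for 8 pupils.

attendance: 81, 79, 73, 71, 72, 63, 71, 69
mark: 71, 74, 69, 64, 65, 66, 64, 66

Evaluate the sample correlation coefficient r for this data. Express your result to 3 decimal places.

0.728

n = 8, Σx = 579, Σy = 539, Σx² = 42127, Σy² = 36407, Σxy = 39114
nΣxy − ΣxΣy = 312912 − 312081 = 831
nΣx² − (Σx)² = 337016 − 335241 = 1775; nΣy² − (Σy)² = 291256 − 290521 = 735
r = 831 / √(1775 × 735) = 831 / 1142.2018 ≈ 0.728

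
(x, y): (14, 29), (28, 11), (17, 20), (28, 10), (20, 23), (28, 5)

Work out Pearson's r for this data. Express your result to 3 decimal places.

-0.941

n = 6, Σx = 135, Σy = 98, Σx² = 3237, Σy² = 2016, Σxy = 1934
nΣxy − ΣxΣy = 11604 − 13230 = -1626
nΣx² − (Σx)² = 19422 − 18225 = 1197; nΣy² − (Σy)² = 12096 − 9604 = 2492
r = -1626 / √(1197 × 2492) = -1626 / 1727.1144 ≈ -0.941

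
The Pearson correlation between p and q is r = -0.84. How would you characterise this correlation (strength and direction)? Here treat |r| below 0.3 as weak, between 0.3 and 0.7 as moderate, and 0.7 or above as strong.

strong negative

r = -0.84 < 0 so the relationship is negative.
|r| = 0.84, which falls in the strong range.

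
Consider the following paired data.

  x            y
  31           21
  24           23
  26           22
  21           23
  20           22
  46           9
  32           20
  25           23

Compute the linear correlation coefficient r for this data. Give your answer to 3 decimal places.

-0.930

n = 8, Σx = 225, Σy = 163, Σx² = 6819, Σy² = 3477, Σxy = 4327
nΣxy − ΣxΣy = 34616 − 36675 = -2059
nΣx² − (Σx)² = 54552 − 50625 = 3927; nΣy² − (Σy)² = 27816 − 26569 = 1247
r = -2059 / √(3927 × 1247) = -2059 / 2212.9096 ≈ -0.930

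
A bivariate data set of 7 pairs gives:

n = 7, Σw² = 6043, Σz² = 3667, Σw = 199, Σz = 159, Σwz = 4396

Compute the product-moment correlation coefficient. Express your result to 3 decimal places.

r = (nΣwz − ΣwΣz) / √[(nΣw² − (Σw)²)(nΣz² − (Σz)²)]
Numerator: 7×4396 − 199×159 = -869
Denominator: √[(42301 − 39601)(25669 − 25281)] = √[2700 × 388] = 1023.5233
r = -869 / 1023.5233 ≈ -0.849

-0.849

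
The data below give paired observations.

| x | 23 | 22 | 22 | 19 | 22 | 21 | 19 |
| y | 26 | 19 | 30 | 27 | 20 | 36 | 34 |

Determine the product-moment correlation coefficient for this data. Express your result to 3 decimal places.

n = 7, Σx = 148, Σy = 192, Σx² = 3144, Σy² = 5518, Σxy = 4031
nΣxy − ΣxΣy = 28217 − 28416 = -199
nΣx² − (Σx)² = 22008 − 21904 = 104; nΣy² − (Σy)² = 38626 − 36864 = 1762
r = -199 / √(104 × 1762) = -199 / 428.0748 ≈ -0.465

-0.465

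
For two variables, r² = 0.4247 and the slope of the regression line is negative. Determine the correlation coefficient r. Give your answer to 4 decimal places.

|r| = √0.4247 = 0.6517
The association is negative, so r = −0.6517.

-0.6517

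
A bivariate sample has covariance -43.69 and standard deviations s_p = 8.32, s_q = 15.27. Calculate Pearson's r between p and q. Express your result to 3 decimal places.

-0.344

r = Cov(p,q) / (s_p · s_q) = -43.69 / (8.32 × 15.27)
  = -43.69 / 127.0464 ≈ -0.344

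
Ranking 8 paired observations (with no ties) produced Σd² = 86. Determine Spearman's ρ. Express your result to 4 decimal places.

-0.0238

ρ = 1 − 6Σd² / [n(n²−1)] = 1 − 6×86 / (8×63)
  = 1 − 516/504 = 1 − 1.02381 ≈ -0.0238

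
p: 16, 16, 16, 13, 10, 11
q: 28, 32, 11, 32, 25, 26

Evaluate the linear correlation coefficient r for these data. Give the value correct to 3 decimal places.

n = 6, Σp = 82, Σq = 154, Σp² = 1158, Σq² = 4254, Σpq = 2088
nΣpq − ΣpΣq = 12528 − 12628 = -100
nΣp² − (Σp)² = 6948 − 6724 = 224; nΣq² − (Σq)² = 25524 − 23716 = 1808
r = -100 / √(224 × 1808) = -100 / 636.3898 ≈ -0.157

-0.157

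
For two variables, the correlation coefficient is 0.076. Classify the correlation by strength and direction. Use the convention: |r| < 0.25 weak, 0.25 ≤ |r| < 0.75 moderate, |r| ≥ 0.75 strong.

weak positive

r = 0.076 > 0 so the relationship is positive.
|r| = 0.076, which falls in the weak range.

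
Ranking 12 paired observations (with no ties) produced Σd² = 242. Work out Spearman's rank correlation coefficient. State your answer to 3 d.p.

ρ = 1 − 6Σd² / [n(n²−1)] = 1 − 6×242 / (12×143)
  = 1 − 1452/1716 = 1 − 0.8462 ≈ 0.154

0.154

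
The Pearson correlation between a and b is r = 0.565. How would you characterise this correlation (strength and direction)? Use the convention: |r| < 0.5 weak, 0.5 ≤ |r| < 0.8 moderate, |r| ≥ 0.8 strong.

moderate positive

r = 0.565 > 0 so the relationship is positive.
|r| = 0.565, which falls in the moderate range.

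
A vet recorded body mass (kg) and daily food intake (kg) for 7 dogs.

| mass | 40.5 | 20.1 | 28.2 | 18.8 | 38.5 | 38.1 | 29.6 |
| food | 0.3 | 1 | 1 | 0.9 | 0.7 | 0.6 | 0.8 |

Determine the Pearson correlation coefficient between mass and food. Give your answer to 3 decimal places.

n = 7, Σx = 213.8, Σy = 5.3, Σx² = 7002.96, Σy² = 4.39, Σxy = 150.86
nΣxy − ΣxΣy = 1056.02 − 1133.14 = -77.12
nΣx² − (Σx)² = 49020.72 − 45710.44 = 3310.28; nΣy² − (Σy)² = 30.73 − 28.09 = 2.64
r = -77.12 / √(3310.28 × 2.64) = -77.12 / 93.4834 ≈ -0.825

-0.825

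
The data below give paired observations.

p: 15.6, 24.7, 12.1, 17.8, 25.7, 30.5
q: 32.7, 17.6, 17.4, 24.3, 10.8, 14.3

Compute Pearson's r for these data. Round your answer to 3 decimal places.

n = 6, Σp = 126.4, Σq = 117.1, Σp² = 2907.44, Σq² = 2593.43, Σpq = 2301.63
nΣpq − ΣpΣq = 13809.78 − 14801.44 = -991.66
nΣp² − (Σp)² = 17444.64 − 15976.96 = 1467.68; nΣq² − (Σq)² = 15560.58 − 13712.41 = 1848.17
r = -991.66 / √(1467.68 × 1848.17) = -991.66 / 1646.9736 ≈ -0.602

-0.602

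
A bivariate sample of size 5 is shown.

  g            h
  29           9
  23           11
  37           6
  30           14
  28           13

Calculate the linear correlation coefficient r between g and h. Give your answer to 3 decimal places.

-0.592

n = 5, Σg = 147, Σh = 53, Σg² = 4423, Σh² = 603, Σgh = 1520
nΣgh − ΣgΣh = 7600 − 7791 = -191
nΣg² − (Σg)² = 22115 − 21609 = 506; nΣh² − (Σh)² = 3015 − 2809 = 206
r = -191 / √(506 × 206) = -191 / 322.8560 ≈ -0.592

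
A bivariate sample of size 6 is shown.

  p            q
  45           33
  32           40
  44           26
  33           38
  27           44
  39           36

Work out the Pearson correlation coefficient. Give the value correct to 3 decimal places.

-0.905

n = 6, Σp = 220, Σq = 217, Σp² = 8324, Σq² = 8041, Σpq = 7755
nΣpq − ΣpΣq = 46530 − 47740 = -1210
nΣp² − (Σp)² = 49944 − 48400 = 1544; nΣq² − (Σq)² = 48246 − 47089 = 1157
r = -1210 / √(1544 × 1157) = -1210 / 1336.5657 ≈ -0.905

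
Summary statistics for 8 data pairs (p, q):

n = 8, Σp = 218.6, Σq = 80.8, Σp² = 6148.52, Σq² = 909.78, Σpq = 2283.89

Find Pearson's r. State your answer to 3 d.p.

0.593

r = (nΣpq − ΣpΣq) / √[(nΣp² − (Σp)²)(nΣq² − (Σq)²)]
Numerator: 8×2283.89 − 218.6×80.8 = 608.24
Denominator: √[(49188.16 − 47785.96)(7278.24 − 6528.64)] = √[1402.2 × 749.6] = 1025.2264
r = 608.24 / 1025.2264 ≈ 0.593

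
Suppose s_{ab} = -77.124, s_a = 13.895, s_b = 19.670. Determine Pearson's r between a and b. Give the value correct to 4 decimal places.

-0.2822

r = Cov(a,b) / (s_a · s_b) = -77.124 / (13.895 × 19.670)
  = -77.124 / 273.3147 ≈ -0.2822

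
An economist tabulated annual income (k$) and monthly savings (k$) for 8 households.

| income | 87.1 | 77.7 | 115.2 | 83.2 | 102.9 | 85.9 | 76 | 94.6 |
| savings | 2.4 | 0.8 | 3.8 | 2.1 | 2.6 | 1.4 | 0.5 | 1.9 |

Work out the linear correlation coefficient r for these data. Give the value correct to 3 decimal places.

n = 8, Σx = 722.6, Σy = 15.5, Σx² = 66509.36, Σy² = 37.83, Σxy = 1489.22
nΣxy − ΣxΣy = 11913.76 − 11200.3 = 713.46
nΣx² − (Σx)² = 532074.88 − 522150.76 = 9924.12; nΣy² − (Σy)² = 302.64 − 240.25 = 62.39
r = 713.46 / √(9924.12 × 62.39) = 713.46 / 786.8709 ≈ 0.907

0.907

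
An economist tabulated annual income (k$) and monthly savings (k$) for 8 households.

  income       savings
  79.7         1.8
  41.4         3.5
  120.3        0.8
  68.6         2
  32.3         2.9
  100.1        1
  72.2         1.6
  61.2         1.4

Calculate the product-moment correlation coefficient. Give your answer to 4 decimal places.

-0.8761

n = 8, Σx = 575.8, Σy = 15, Σx² = 47265.68, Σy² = 34.06, Σxy = 916.77
nΣxy − ΣxΣy = 7334.16 − 8637 = -1302.84
nΣx² − (Σx)² = 378125.44 − 331545.64 = 46579.8; nΣy² − (Σy)² = 272.48 − 225 = 47.48
r = -1302.84 / √(46579.8 × 47.48) = -1302.84 / 1487.1479 ≈ -0.8761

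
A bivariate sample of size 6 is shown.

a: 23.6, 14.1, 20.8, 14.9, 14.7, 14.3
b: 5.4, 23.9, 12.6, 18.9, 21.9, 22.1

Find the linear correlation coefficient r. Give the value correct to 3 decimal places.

n = 6, Σa = 102.4, Σb = 104.8, Σa² = 1831, Σb² = 2084.36, Σab = 1646.08
nΣab − ΣaΣb = 9876.48 − 10731.52 = -855.04
nΣa² − (Σa)² = 10986 − 10485.76 = 500.24; nΣb² − (Σb)² = 12506.16 − 10983.04 = 1523.12
r = -855.04 / √(500.24 × 1523.12) = -855.04 / 872.8835 ≈ -0.980

-0.980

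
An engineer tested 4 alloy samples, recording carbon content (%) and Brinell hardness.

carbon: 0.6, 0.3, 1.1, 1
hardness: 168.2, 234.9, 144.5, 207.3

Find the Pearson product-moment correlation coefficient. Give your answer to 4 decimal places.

-0.6396

n = 4, Σx = 3, Σy = 754.9, Σx² = 2.66, Σy² = 147322.79, Σxy = 537.64
nΣxy − ΣxΣy = 2150.56 − 2264.7 = -114.14
nΣx² − (Σx)² = 10.64 − 9 = 1.64; nΣy² − (Σy)² = 589291.16 − 569874.01 = 19417.15
r = -114.14 / √(1.64 × 19417.15) = -114.14 / 178.4492 ≈ -0.6396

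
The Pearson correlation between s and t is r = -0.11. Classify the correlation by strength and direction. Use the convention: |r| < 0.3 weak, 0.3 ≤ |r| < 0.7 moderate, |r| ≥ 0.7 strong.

weak negative

r = -0.11 < 0 so the relationship is negative.
|r| = 0.11, which falls in the weak range.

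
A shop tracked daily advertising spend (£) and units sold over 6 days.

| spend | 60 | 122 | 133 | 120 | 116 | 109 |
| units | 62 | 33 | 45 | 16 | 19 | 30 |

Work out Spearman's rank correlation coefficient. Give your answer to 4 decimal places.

-0.0857

Rank spend: 1, 5, 6, 4, 3, 2
Rank units: 6, 4, 5, 1, 2, 3
d = rank(spend) − rank(units): -5, 1, 1, 3, 1, -1; Σd² = 38
ρ = 1 − 6Σd² / [n(n²−1)] = 1 − 6×38 / (6×35) = 1 − 228/210 ≈ -0.0857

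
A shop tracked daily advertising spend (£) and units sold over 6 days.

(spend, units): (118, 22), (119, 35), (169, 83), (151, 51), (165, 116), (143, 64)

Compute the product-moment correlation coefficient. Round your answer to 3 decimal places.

n = 6, Σx = 865, Σy = 371, Σx² = 127121, Σy² = 28751, Σxy = 56781
nΣxy − ΣxΣy = 340686 − 320915 = 19771
nΣx² − (Σx)² = 762726 − 748225 = 14501; nΣy² − (Σy)² = 172506 − 137641 = 34865
r = 19771 / √(14501 × 34865) = 19771 / 22485.0476 ≈ 0.879

0.879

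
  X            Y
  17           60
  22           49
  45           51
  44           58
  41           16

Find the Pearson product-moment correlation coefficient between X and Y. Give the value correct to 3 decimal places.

-0.326

n = 5, ΣX = 169, ΣY = 234, ΣX² = 6415, ΣY² = 12222, ΣXY = 7601
nΣXY − ΣXΣY = 38005 − 39546 = -1541
nΣX² − (ΣX)² = 32075 − 28561 = 3514; nΣY² − (ΣY)² = 61110 − 54756 = 6354
r = -1541 / √(3514 × 6354) = -1541 / 4725.2467 ≈ -0.326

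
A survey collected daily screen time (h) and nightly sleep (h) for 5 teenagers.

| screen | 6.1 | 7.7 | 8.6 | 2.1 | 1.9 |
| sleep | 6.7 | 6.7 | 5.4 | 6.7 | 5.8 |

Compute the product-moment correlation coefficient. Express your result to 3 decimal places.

n = 5, Σx = 26.4, Σy = 31.3, Σx² = 178.48, Σy² = 197.47, Σxy = 163.99
nΣxy − ΣxΣy = 819.95 − 826.32 = -6.37
nΣx² − (Σx)² = 892.4 − 696.96 = 195.44; nΣy² − (Σy)² = 987.35 − 979.69 = 7.66
r = -6.37 / √(195.44 × 7.66) = -6.37 / 38.6920 ≈ -0.165

-0.165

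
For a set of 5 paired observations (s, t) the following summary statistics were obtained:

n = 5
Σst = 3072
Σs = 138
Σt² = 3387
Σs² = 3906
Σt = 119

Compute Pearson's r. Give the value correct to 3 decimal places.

-0.915

r = (nΣst − ΣsΣt) / √[(nΣs² − (Σs)²)(nΣt² − (Σt)²)]
Numerator: 5×3072 − 138×119 = -1062
Denominator: √[(19530 − 19044)(16935 − 14161)] = √[486 × 2774] = 1161.1046
r = -1062 / 1161.1046 ≈ -0.915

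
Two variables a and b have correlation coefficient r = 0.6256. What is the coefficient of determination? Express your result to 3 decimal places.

0.391

r² = (0.6256)² = 0.391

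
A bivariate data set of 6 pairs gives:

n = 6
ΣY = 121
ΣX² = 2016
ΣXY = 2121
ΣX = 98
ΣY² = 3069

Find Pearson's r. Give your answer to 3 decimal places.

0.283

r = (nΣXY − ΣXΣY) / √[(nΣX² − (ΣX)²)(nΣY² − (ΣY)²)]
Numerator: 6×2121 − 98×121 = 868
Denominator: √[(12096 − 9604)(18414 − 14641)] = √[2492 × 3773] = 3066.3196
r = 868 / 3066.3196 ≈ 0.283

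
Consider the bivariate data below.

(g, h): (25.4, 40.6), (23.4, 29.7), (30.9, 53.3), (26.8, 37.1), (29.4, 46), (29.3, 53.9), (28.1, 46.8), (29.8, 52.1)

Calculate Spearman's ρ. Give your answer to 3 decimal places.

Rank g: 2, 1, 8, 3, 6, 5, 4, 7
Rank h: 3, 1, 7, 2, 4, 8, 5, 6
d = rank(g) − rank(h): -1, 0, 1, 1, 2, -3, -1, 1; Σd² = 18
ρ = 1 − 6Σd² / [n(n²−1)] = 1 − 6×18 / (8×63) = 1 − 108/504 ≈ 0.786

0.786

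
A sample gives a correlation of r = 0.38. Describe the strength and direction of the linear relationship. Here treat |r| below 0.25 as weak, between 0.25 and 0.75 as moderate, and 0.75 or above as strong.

moderate positive

r = 0.38 > 0 so the relationship is positive.
|r| = 0.38, which falls in the moderate range.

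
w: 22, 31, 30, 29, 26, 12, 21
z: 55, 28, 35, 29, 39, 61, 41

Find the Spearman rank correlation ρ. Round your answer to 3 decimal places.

Rank w: 3, 7, 6, 5, 4, 1, 2
Rank z: 6, 1, 3, 2, 4, 7, 5
d = rank(w) − rank(z): -3, 6, 3, 3, 0, -6, -3; Σd² = 108
ρ = 1 − 6Σd² / [n(n²−1)] = 1 − 6×108 / (7×48) = 1 − 648/336 ≈ -0.929

-0.929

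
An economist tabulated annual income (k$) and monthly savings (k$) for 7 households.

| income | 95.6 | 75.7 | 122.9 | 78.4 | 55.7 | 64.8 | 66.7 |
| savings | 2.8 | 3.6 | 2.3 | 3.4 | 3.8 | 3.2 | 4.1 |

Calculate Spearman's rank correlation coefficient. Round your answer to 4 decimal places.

Rank income: 6, 4, 7, 5, 1, 2, 3
Rank savings: 2, 5, 1, 4, 6, 3, 7
d = rank(income) − rank(savings): 4, -1, 6, 1, -5, -1, -4; Σd² = 96
ρ = 1 − 6Σd² / [n(n²−1)] = 1 − 6×96 / (7×48) = 1 − 576/336 ≈ -0.7143

-0.7143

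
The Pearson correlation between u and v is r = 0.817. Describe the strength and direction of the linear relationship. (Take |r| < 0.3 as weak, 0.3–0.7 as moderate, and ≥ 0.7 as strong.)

r = 0.817 > 0 so the relationship is positive.
|r| = 0.817, which falls in the strong range.

strong positive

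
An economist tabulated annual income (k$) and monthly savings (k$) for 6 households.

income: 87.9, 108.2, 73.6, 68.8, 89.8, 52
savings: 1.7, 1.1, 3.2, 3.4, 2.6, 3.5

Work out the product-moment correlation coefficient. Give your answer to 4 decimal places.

n = 6, Σx = 480.3, Σy = 15.5, Σx² = 40352.09, Σy² = 44.91, Σxy = 1153.37
nΣxy − ΣxΣy = 6920.22 − 7444.65 = -524.43
nΣx² − (Σx)² = 242112.54 − 230688.09 = 11424.45; nΣy² − (Σy)² = 269.46 − 240.25 = 29.21
r = -524.43 / √(11424.45 × 29.21) = -524.43 / 577.6748 ≈ -0.9078

-0.9078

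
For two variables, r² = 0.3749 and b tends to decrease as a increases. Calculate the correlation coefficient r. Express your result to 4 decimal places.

-0.6123

|r| = √0.3749 = 0.6123
The association is negative, so r = −0.6123.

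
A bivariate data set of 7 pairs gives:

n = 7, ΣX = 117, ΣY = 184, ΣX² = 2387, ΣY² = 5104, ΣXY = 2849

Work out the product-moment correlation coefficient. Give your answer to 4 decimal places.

r = (nΣXY − ΣXΣY) / √[(nΣX² − (ΣX)²)(nΣY² − (ΣY)²)]
Numerator: 7×2849 − 117×184 = -1585
Denominator: √[(16709 − 13689)(35728 − 33856)] = √[3020 × 1872] = 2377.6964
r = -1585 / 2377.6964 ≈ -0.6666

-0.6666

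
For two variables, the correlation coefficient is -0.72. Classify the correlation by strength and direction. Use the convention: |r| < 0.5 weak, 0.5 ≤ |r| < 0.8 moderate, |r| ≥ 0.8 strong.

moderate negative

r = -0.72 < 0 so the relationship is negative.
|r| = 0.72, which falls in the moderate range.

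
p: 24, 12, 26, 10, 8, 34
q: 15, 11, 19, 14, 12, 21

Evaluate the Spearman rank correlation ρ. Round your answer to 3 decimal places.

0.829

Rank p: 4, 3, 5, 2, 1, 6
Rank q: 4, 1, 5, 3, 2, 6
d = rank(p) − rank(q): 0, 2, 0, -1, -1, 0; Σd² = 6
ρ = 1 − 6Σd² / [n(n²−1)] = 1 − 6×6 / (6×35) = 1 − 36/210 ≈ 0.829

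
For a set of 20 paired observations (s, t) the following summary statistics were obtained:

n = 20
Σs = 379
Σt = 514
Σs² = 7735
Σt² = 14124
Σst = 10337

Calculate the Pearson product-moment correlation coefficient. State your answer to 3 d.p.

r = (nΣst − ΣsΣt) / √[(nΣs² − (Σs)²)(nΣt² − (Σt)²)]
Numerator: 20×10337 − 379×514 = 11934
Denominator: √[(154700 − 143641)(282480 − 264196)] = √[11059 × 18284] = 14219.8015
r = 11934 / 14219.8015 ≈ 0.839

0.839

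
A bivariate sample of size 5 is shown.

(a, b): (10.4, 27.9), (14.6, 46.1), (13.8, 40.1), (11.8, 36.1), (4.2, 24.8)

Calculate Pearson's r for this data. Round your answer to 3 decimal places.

n = 5, Σa = 54.8, Σb = 175, Σa² = 668.64, Σb² = 6429.88, Σab = 2046.74
nΣab − ΣaΣb = 10233.7 − 9590 = 643.7
nΣa² − (Σa)² = 3343.2 − 3003.04 = 340.16; nΣb² − (Σb)² = 32149.4 − 30625 = 1524.4
r = 643.7 / √(340.16 × 1524.4) = 643.7 / 720.0971 ≈ 0.894

0.894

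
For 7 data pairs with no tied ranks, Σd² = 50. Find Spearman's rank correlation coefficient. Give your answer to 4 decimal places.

0.1071

ρ = 1 − 6Σd² / [n(n²−1)] = 1 − 6×50 / (7×48)
  = 1 − 300/336 = 1 − 0.89286 ≈ 0.1071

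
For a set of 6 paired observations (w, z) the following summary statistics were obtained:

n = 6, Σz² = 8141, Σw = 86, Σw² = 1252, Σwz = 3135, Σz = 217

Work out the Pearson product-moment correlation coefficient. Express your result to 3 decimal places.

r = (nΣwz − ΣwΣz) / √[(nΣw² − (Σw)²)(nΣz² − (Σz)²)]
Numerator: 6×3135 − 86×217 = 148
Denominator: √[(7512 − 7396)(48846 − 47089)] = √[116 × 1757] = 451.4554
r = 148 / 451.4554 ≈ 0.328

0.328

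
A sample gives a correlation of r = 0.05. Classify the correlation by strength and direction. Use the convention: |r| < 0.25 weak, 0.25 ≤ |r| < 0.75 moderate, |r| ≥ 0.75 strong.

r = 0.05 > 0 so the relationship is positive.
|r| = 0.05, which falls in the weak range.

weak positive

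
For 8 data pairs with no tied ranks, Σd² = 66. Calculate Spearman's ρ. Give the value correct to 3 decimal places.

0.214

ρ = 1 − 6Σd² / [n(n²−1)] = 1 − 6×66 / (8×63)
  = 1 − 396/504 = 1 − 0.7857 ≈ 0.214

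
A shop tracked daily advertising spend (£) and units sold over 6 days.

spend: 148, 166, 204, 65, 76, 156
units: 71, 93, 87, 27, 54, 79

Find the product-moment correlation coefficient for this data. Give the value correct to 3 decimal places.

0.912

n = 6, Σx = 815, Σy = 411, Σx² = 125413, Σy² = 31145, Σxy = 61877
nΣxy − ΣxΣy = 371262 − 334965 = 36297
nΣx² − (Σx)² = 752478 − 664225 = 88253; nΣy² − (Σy)² = 186870 − 168921 = 17949
r = 36297 / √(88253 × 17949) = 36297 / 39800.1645 ≈ 0.912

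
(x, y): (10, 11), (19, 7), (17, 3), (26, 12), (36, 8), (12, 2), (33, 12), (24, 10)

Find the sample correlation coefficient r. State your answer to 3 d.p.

0.452

n = 8, Σx = 177, Σy = 65, Σx² = 4531, Σy² = 635, Σxy = 1554
nΣxy − ΣxΣy = 12432 − 11505 = 927
nΣx² − (Σx)² = 36248 − 31329 = 4919; nΣy² − (Σy)² = 5080 − 4225 = 855
r = 927 / √(4919 × 855) = 927 / 2050.7913 ≈ 0.452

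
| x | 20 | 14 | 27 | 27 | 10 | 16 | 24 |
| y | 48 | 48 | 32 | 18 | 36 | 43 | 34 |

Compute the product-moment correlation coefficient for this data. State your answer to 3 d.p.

n = 7, Σx = 138, Σy = 259, Σx² = 2986, Σy² = 10257, Σxy = 4846
nΣxy − ΣxΣy = 33922 − 35742 = -1820
nΣx² − (Σx)² = 20902 − 19044 = 1858; nΣy² − (Σy)² = 71799 − 67081 = 4718
r = -1820 / √(1858 × 4718) = -1820 / 2960.7506 ≈ -0.615

-0.615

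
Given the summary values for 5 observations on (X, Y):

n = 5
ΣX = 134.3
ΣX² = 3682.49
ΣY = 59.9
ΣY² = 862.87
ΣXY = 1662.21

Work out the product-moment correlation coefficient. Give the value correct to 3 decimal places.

0.510

r = (nΣXY − ΣXΣY) / √[(nΣX² − (ΣX)²)(nΣY² − (ΣY)²)]
Numerator: 5×1662.21 − 134.3×59.9 = 266.48
Denominator: √[(18412.45 − 18036.49)(4314.35 − 3588.01)] = √[375.96 × 726.34] = 522.5656
r = 266.48 / 522.5656 ≈ 0.510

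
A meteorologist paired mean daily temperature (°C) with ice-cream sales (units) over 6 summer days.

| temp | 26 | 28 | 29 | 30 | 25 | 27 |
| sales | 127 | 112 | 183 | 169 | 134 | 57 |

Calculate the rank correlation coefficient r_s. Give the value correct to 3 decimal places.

0.429

Rank temp: 2, 4, 5, 6, 1, 3
Rank sales: 3, 2, 6, 5, 4, 1
d = rank(temp) − rank(sales): -1, 2, -1, 1, -3, 2; Σd² = 20
ρ = 1 − 6Σd² / [n(n²−1)] = 1 − 6×20 / (6×35) = 1 − 120/210 ≈ 0.429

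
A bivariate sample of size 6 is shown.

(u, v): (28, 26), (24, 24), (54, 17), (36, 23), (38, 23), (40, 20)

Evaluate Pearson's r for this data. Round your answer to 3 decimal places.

n = 6, Σu = 220, Σv = 133, Σu² = 8616, Σv² = 2999, Σuv = 4724
nΣuv − ΣuΣv = 28344 − 29260 = -916
nΣu² − (Σu)² = 51696 − 48400 = 3296; nΣv² − (Σv)² = 17994 − 17689 = 305
r = -916 / √(3296 × 305) = -916 / 1002.6365 ≈ -0.914

-0.914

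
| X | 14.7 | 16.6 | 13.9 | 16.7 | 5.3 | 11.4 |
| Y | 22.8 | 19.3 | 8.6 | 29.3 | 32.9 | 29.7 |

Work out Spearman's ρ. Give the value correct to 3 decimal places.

Rank X: 4, 5, 3, 6, 1, 2
Rank Y: 3, 2, 1, 4, 6, 5
d = rank(X) − rank(Y): 1, 3, 2, 2, -5, -3; Σd² = 52
ρ = 1 − 6Σd² / [n(n²−1)] = 1 − 6×52 / (6×35) = 1 − 312/210 ≈ -0.486

-0.486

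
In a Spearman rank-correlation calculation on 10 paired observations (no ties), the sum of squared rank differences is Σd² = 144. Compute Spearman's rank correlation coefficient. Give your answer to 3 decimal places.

ρ = 1 − 6Σd² / [n(n²−1)] = 1 − 6×144 / (10×99)
  = 1 − 864/990 = 1 − 0.8727 ≈ 0.127

0.127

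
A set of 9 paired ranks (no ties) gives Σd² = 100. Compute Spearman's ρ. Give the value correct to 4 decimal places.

0.1667

ρ = 1 − 6Σd² / [n(n²−1)] = 1 − 6×100 / (9×80)
  = 1 − 600/720 = 1 − 0.83333 ≈ 0.1667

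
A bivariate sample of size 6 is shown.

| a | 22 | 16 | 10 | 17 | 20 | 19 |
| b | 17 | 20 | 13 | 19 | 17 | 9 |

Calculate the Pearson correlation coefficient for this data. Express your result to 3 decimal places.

0.132

n = 6, Σa = 104, Σb = 95, Σa² = 1890, Σb² = 1589, Σab = 1658
nΣab − ΣaΣb = 9948 − 9880 = 68
nΣa² − (Σa)² = 11340 − 10816 = 524; nΣb² − (Σb)² = 9534 − 9025 = 509
r = 68 / √(524 × 509) = 68 / 516.4455 ≈ 0.132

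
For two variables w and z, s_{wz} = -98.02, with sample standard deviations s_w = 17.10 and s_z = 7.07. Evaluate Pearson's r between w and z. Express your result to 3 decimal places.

-0.811

r = Cov(w,z) / (s_w · s_z) = -98.02 / (17.10 × 7.07)
  = -98.02 / 120.8970 ≈ -0.811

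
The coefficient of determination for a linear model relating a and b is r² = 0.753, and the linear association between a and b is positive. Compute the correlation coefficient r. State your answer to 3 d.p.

0.868

|r| = √0.753 = 0.868
The association is positive, so r = 0.868.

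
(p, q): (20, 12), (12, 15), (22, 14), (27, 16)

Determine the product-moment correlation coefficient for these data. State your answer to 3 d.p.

0.180

n = 4, Σp = 81, Σq = 57, Σp² = 1757, Σq² = 821, Σpq = 1160
nΣpq − ΣpΣq = 4640 − 4617 = 23
nΣp² − (Σp)² = 7028 − 6561 = 467; nΣq² − (Σq)² = 3284 − 3249 = 35
r = 23 / √(467 × 35) = 23 / 127.8476 ≈ 0.180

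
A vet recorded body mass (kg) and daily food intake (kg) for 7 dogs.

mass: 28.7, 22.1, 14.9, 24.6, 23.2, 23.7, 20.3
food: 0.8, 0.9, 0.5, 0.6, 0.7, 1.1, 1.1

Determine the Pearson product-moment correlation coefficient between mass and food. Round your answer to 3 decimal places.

0.244

n = 7, Σx = 157.5, Σy = 5.7, Σx² = 3651.29, Σy² = 4.97, Σxy = 129.7
nΣxy − ΣxΣy = 907.9 − 897.75 = 10.15
nΣx² − (Σx)² = 25559.03 − 24806.25 = 752.78; nΣy² − (Σy)² = 34.79 − 32.49 = 2.3
r = 10.15 / √(752.78 × 2.3) = 10.15 / 41.6100 ≈ 0.244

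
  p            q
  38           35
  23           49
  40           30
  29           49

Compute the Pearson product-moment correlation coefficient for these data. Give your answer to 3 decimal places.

-0.946

n = 4, Σp = 130, Σq = 163, Σp² = 4414, Σq² = 6927, Σpq = 5078
nΣpq − ΣpΣq = 20312 − 21190 = -878
nΣp² − (Σp)² = 17656 − 16900 = 756; nΣq² − (Σq)² = 27708 − 26569 = 1139
r = -878 / √(756 × 1139) = -878 / 927.9461 ≈ -0.946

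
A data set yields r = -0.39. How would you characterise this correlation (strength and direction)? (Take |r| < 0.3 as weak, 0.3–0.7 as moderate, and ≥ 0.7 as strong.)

moderate negative

r = -0.39 < 0 so the relationship is negative.
|r| = 0.39, which falls in the moderate range.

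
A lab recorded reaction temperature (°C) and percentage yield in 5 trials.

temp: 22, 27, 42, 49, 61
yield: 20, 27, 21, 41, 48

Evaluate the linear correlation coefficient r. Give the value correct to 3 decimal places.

0.848

n = 5, Σx = 201, Σy = 157, Σx² = 9099, Σy² = 5555, Σxy = 6988
nΣxy − ΣxΣy = 34940 − 31557 = 3383
nΣx² − (Σx)² = 45495 − 40401 = 5094; nΣy² − (Σy)² = 27775 − 24649 = 3126
r = 3383 / √(5094 × 3126) = 3383 / 3990.4691 ≈ 0.848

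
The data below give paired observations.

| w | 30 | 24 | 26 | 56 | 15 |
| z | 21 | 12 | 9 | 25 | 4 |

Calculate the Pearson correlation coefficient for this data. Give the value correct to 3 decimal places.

n = 5, Σw = 151, Σz = 71, Σw² = 5513, Σz² = 1307, Σwz = 2612
nΣwz − ΣwΣz = 13060 − 10721 = 2339
nΣw² − (Σw)² = 27565 − 22801 = 4764; nΣz² − (Σz)² = 6535 − 5041 = 1494
r = 2339 / √(4764 × 1494) = 2339 / 2667.8486 ≈ 0.877

0.877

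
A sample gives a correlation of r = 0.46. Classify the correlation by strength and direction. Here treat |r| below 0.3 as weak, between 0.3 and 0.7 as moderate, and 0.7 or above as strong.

r = 0.46 > 0 so the relationship is positive.
|r| = 0.46, which falls in the moderate range.

moderate positive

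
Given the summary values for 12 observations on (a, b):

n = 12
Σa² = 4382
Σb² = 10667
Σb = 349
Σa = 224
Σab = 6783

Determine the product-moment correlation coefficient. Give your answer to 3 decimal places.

0.833

r = (nΣab − ΣaΣb) / √[(nΣa² − (Σa)²)(nΣb² − (Σb)²)]
Numerator: 12×6783 − 224×349 = 3220
Denominator: √[(52584 − 50176)(128004 − 121801)] = √[2408 × 6203] = 3864.8188
r = 3220 / 3864.8188 ≈ 0.833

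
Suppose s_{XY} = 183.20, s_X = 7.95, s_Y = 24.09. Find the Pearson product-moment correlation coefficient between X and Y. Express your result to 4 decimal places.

r = Cov(X,Y) / (s_X · s_Y) = 183.20 / (7.95 × 24.09)
  = 183.20 / 191.5155 ≈ 0.9566

0.9566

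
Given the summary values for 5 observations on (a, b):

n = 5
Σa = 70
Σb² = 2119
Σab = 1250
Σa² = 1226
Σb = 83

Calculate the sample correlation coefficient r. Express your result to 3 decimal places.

r = (nΣab − ΣaΣb) / √[(nΣa² − (Σa)²)(nΣb² − (Σb)²)]
Numerator: 5×1250 − 70×83 = 440
Denominator: √[(6130 − 4900)(10595 − 6889)] = √[1230 × 3706] = 2135.0363
r = 440 / 2135.0363 ≈ 0.206

0.206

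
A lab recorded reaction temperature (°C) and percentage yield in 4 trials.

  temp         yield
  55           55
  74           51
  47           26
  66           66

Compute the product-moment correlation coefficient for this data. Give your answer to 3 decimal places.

n = 4, Σx = 242, Σy = 198, Σx² = 15066, Σy² = 10658, Σxy = 12377
nΣxy − ΣxΣy = 49508 − 47916 = 1592
nΣx² − (Σx)² = 60264 − 58564 = 1700; nΣy² − (Σy)² = 42632 − 39204 = 3428
r = 1592 / √(1700 × 3428) = 1592 / 2414.0423 ≈ 0.659

0.659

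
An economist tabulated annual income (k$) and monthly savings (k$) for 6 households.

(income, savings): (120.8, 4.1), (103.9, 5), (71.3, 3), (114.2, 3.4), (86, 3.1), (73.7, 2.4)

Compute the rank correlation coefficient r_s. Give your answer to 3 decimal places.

0.771

Rank income: 6, 4, 1, 5, 3, 2
Rank savings: 5, 6, 2, 4, 3, 1
d = rank(income) − rank(savings): 1, -2, -1, 1, 0, 1; Σd² = 8
ρ = 1 − 6Σd² / [n(n²−1)] = 1 − 6×8 / (6×35) = 1 − 48/210 ≈ 0.771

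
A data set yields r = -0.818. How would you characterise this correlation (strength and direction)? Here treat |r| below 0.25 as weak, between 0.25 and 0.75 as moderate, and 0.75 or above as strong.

strong negative

r = -0.818 < 0 so the relationship is negative.
|r| = 0.818, which falls in the strong range.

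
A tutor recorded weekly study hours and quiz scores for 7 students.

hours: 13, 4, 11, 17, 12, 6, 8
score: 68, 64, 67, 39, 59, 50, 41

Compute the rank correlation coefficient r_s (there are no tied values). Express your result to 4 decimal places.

Rank hours: 6, 1, 4, 7, 5, 2, 3
Rank score: 7, 5, 6, 1, 4, 3, 2
d = rank(hours) − rank(score): -1, -4, -2, 6, 1, -1, 1; Σd² = 60
ρ = 1 − 6Σd² / [n(n²−1)] = 1 − 6×60 / (7×48) = 1 − 360/336 ≈ -0.0714

-0.0714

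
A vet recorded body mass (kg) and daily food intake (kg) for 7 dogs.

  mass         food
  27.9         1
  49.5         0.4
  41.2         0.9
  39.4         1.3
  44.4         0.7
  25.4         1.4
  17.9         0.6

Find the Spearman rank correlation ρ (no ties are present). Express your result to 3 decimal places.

Rank mass: 3, 7, 5, 4, 6, 2, 1
Rank food: 5, 1, 4, 6, 3, 7, 2
d = rank(mass) − rank(food): -2, 6, 1, -2, 3, -5, -1; Σd² = 80
ρ = 1 − 6Σd² / [n(n²−1)] = 1 − 6×80 / (7×48) = 1 − 480/336 ≈ -0.429

-0.429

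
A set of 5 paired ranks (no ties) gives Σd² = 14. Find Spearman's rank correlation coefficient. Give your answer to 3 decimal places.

0.300

ρ = 1 − 6Σd² / [n(n²−1)] = 1 − 6×14 / (5×24)
  = 1 − 84/120 = 1 − 0.7000 ≈ 0.300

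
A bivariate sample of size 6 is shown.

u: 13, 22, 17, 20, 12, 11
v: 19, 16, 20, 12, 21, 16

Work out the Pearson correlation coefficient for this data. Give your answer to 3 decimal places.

-0.526

n = 6, Σu = 95, Σv = 104, Σu² = 1607, Σv² = 1858, Σuv = 1607
nΣuv − ΣuΣv = 9642 − 9880 = -238
nΣu² − (Σu)² = 9642 − 9025 = 617; nΣv² − (Σv)² = 11148 − 10816 = 332
r = -238 / √(617 × 332) = -238 / 452.5970 ≈ -0.526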